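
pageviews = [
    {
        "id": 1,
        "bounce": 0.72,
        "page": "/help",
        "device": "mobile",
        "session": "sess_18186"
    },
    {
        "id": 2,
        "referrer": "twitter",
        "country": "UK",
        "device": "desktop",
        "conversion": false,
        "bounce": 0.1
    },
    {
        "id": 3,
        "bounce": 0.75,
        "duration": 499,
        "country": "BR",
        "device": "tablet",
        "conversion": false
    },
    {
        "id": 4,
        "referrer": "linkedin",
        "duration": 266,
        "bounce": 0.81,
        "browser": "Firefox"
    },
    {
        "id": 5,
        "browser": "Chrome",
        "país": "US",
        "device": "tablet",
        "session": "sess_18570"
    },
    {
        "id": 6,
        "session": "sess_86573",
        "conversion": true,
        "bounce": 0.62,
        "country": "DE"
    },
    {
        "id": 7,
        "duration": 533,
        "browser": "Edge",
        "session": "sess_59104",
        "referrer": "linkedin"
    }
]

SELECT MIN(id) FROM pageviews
1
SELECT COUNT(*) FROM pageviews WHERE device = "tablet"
2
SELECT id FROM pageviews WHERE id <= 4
[1, 2, 3, 4]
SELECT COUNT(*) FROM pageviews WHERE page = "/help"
1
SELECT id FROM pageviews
[1, 2, 3, 4, 5, 6, 7]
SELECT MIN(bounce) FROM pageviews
0.1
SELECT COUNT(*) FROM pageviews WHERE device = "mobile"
1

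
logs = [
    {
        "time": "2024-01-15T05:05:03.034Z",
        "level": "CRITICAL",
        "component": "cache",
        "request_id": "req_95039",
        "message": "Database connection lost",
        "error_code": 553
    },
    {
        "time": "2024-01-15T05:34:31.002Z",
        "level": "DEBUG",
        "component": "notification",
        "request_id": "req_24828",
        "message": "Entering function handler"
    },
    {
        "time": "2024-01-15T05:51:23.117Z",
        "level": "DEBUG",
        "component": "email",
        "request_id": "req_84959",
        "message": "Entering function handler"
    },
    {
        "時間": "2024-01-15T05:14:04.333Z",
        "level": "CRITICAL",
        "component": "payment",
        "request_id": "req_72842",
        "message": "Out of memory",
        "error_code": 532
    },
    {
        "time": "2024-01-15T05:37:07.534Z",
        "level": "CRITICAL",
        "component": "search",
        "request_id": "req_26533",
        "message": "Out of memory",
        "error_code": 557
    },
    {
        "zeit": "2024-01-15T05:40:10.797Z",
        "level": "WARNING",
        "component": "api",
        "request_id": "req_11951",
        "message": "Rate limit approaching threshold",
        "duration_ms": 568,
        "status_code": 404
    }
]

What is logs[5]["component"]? "api"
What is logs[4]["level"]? "CRITICAL"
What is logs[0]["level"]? "CRITICAL"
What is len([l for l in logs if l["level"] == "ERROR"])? 0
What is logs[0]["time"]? "2024-01-15T05:05:03.034Z"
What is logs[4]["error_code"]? 557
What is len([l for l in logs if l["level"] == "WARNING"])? 1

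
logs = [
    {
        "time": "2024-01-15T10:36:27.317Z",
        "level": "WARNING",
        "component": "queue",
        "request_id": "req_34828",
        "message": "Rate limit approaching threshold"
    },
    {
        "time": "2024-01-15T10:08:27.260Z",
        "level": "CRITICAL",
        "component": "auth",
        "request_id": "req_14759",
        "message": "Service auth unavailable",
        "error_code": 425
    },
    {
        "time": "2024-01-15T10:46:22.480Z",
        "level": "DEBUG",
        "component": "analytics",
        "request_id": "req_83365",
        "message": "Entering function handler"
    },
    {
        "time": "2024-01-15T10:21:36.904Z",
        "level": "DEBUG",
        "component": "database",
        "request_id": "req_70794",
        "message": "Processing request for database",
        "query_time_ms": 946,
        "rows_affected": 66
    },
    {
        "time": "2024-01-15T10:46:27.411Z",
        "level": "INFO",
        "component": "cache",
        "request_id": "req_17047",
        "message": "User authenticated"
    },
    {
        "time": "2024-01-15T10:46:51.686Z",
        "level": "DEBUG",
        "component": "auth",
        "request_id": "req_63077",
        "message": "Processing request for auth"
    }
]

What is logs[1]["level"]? "CRITICAL"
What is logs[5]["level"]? "DEBUG"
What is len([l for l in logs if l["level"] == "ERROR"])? 0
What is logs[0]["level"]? "WARNING"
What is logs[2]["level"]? "DEBUG"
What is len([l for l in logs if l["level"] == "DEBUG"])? 3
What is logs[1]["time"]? "2024-01-15T10:08:27.260Z"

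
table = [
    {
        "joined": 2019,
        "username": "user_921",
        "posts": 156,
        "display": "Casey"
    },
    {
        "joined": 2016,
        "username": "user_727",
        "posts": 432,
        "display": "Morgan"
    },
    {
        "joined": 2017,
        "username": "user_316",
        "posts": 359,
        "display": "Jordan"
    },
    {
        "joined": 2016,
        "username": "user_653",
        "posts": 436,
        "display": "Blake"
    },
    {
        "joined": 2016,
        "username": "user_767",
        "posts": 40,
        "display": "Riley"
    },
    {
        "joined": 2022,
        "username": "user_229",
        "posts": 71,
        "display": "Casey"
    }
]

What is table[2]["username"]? "user_316"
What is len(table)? 6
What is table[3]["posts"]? 436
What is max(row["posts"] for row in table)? 436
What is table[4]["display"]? "Riley"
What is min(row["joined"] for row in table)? 2016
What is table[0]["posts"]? 156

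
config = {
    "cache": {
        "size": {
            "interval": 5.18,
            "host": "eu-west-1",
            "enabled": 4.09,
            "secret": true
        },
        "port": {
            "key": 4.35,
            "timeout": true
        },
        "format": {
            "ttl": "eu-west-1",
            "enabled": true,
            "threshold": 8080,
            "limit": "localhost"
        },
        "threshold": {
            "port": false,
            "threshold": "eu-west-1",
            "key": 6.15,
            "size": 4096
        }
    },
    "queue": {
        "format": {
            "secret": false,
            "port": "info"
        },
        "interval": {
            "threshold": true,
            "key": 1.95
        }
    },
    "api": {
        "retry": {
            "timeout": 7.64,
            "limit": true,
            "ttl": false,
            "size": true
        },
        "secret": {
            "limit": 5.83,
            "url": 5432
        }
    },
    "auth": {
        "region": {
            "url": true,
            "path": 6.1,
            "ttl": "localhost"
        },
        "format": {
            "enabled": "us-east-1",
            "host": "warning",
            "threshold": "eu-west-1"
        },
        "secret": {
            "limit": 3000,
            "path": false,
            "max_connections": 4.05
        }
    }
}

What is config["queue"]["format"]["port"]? "info"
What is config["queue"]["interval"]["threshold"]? True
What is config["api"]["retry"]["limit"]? True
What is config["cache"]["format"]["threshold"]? 8080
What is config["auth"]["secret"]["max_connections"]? 4.05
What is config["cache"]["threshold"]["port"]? False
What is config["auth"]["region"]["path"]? 6.1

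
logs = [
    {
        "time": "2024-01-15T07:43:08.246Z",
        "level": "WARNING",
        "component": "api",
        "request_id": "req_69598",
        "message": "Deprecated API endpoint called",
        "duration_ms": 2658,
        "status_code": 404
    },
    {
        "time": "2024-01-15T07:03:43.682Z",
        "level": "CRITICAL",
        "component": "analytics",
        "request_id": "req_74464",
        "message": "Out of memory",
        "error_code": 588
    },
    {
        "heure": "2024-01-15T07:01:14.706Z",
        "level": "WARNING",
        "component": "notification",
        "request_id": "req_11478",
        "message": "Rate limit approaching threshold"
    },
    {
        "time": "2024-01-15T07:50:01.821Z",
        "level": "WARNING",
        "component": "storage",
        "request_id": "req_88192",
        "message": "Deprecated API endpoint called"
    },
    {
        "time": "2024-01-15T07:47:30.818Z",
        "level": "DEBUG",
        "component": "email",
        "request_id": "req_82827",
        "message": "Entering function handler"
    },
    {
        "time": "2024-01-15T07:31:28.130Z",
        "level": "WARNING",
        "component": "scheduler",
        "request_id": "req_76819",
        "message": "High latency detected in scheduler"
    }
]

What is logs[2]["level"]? "WARNING"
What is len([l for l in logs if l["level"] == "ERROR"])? 0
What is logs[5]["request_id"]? "req_76819"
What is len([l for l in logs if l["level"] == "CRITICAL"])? 1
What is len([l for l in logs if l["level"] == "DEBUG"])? 1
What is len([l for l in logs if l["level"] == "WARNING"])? 4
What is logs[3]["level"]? "WARNING"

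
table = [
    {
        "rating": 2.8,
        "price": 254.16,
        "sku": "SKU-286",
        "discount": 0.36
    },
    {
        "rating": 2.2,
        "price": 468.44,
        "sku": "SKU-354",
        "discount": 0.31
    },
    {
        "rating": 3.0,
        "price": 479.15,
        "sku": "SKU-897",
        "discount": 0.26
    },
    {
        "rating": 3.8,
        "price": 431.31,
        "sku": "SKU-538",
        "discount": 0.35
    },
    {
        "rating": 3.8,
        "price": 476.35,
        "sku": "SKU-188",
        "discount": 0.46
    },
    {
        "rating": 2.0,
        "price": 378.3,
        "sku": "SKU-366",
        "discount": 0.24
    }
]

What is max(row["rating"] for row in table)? 3.8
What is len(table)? 6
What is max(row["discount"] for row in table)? 0.46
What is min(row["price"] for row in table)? 254.16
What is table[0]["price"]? 254.16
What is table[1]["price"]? 468.44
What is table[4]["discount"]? 0.46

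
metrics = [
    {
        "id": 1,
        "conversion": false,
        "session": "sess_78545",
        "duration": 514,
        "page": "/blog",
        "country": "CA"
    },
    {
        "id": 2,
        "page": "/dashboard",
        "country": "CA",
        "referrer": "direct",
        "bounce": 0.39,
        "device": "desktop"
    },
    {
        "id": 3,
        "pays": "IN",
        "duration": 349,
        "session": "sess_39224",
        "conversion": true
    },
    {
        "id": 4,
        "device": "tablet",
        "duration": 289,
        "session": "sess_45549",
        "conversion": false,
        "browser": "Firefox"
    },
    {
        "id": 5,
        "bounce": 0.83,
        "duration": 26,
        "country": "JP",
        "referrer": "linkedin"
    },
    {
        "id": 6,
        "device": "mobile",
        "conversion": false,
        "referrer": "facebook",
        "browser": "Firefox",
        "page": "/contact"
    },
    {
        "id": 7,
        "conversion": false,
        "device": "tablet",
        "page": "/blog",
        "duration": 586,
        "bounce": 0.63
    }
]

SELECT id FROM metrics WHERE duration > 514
[7]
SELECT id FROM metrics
[1, 2, 3, 4, 5, 6, 7]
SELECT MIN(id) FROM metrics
1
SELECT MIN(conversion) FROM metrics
False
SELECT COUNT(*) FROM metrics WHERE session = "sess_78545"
1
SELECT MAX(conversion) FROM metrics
True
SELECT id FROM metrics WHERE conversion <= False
[1, 4, 6, 7]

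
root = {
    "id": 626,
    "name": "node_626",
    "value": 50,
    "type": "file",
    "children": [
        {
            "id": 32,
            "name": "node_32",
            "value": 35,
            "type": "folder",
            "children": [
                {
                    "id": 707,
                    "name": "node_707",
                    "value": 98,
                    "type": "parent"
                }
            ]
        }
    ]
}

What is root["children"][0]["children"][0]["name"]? "node_707"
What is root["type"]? "file"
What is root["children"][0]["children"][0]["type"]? "parent"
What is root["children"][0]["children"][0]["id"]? 707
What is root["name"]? "node_626"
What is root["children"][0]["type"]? "folder"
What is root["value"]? 50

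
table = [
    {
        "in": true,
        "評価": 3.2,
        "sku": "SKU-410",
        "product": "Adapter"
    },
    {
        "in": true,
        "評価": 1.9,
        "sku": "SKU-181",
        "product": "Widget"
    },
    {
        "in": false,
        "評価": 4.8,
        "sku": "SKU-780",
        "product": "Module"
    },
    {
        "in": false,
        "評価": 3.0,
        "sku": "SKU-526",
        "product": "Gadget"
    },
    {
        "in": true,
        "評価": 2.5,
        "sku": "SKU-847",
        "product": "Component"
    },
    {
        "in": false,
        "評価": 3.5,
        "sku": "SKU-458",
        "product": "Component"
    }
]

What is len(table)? 6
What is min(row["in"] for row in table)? False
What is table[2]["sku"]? "SKU-780"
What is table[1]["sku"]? "SKU-181"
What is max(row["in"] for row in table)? True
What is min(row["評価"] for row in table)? 1.9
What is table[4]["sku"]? "SKU-847"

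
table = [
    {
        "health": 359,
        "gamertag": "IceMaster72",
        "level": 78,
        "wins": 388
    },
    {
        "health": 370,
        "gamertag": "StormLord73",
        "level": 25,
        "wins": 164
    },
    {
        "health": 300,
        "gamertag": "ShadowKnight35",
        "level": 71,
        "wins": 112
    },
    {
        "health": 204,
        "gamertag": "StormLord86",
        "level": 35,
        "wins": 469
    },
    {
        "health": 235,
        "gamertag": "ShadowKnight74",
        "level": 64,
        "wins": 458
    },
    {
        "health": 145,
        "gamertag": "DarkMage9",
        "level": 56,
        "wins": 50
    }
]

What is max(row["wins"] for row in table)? 469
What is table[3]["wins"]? 469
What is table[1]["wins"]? 164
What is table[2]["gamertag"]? "ShadowKnight35"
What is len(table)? 6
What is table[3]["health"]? 204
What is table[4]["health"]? 235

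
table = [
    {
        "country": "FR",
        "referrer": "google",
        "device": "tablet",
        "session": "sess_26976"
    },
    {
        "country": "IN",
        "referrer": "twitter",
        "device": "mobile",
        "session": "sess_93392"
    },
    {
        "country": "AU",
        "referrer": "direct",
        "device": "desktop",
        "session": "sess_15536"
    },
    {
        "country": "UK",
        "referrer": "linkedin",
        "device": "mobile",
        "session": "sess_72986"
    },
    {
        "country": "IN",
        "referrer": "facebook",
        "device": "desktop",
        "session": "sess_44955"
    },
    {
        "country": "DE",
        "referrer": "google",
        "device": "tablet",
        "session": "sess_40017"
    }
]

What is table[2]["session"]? "sess_15536"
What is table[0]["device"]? "tablet"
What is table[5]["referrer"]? "google"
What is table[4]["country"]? "IN"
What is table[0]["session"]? "sess_26976"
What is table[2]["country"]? "AU"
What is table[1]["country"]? "IN"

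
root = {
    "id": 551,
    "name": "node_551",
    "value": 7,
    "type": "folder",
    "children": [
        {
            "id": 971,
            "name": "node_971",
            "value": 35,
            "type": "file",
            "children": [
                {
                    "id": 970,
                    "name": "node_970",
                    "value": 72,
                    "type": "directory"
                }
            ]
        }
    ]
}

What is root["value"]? 7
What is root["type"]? "folder"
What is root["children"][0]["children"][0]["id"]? 970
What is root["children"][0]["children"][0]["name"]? "node_970"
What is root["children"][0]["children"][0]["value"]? 72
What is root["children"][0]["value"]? 35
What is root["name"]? "node_551"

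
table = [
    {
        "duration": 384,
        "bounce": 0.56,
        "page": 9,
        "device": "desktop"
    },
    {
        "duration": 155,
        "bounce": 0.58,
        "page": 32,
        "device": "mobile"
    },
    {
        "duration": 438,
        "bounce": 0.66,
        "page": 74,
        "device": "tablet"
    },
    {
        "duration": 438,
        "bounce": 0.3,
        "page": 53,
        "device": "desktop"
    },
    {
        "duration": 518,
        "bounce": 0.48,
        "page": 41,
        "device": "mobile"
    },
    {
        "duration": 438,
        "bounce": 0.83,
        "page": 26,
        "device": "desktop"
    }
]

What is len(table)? 6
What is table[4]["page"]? 41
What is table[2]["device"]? "tablet"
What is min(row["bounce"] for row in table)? 0.3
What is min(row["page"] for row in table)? 9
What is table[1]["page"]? 32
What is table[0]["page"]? 9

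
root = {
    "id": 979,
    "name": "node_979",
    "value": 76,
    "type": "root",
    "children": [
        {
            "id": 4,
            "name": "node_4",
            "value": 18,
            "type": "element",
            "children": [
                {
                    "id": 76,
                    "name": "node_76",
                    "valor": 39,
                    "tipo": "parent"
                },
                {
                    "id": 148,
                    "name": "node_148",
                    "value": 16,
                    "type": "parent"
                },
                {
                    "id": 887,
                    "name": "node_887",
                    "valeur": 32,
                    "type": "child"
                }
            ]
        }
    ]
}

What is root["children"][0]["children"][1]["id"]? 148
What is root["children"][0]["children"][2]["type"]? "child"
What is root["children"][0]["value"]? 18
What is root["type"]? "root"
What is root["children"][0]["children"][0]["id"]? 76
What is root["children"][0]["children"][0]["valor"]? 39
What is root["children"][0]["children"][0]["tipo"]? "parent"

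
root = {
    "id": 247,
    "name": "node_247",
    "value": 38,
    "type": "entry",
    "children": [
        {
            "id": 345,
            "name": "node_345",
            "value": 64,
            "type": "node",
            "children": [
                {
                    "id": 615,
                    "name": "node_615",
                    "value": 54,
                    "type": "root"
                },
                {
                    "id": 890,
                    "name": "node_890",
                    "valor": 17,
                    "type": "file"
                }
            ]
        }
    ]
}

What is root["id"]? 247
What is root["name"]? "node_247"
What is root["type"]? "entry"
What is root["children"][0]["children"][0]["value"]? 54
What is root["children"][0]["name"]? "node_345"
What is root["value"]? 38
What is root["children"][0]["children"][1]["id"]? 890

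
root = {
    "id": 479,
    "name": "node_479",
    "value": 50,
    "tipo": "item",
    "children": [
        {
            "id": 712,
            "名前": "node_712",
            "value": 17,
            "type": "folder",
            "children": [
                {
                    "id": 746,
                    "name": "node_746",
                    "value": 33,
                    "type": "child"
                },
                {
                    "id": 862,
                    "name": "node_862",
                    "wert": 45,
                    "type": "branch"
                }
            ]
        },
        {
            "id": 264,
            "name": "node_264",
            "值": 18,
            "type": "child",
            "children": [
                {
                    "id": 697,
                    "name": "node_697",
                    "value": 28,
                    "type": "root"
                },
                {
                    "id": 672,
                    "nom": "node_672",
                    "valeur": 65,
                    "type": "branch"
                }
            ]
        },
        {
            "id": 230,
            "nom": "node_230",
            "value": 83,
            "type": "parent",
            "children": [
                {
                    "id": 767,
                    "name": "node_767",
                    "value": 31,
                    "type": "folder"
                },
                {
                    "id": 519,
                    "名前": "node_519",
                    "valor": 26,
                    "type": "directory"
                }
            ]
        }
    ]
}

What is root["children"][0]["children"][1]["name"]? "node_862"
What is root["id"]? 479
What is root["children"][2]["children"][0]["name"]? "node_767"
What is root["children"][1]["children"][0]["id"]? 697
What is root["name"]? "node_479"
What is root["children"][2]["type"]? "parent"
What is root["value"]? 50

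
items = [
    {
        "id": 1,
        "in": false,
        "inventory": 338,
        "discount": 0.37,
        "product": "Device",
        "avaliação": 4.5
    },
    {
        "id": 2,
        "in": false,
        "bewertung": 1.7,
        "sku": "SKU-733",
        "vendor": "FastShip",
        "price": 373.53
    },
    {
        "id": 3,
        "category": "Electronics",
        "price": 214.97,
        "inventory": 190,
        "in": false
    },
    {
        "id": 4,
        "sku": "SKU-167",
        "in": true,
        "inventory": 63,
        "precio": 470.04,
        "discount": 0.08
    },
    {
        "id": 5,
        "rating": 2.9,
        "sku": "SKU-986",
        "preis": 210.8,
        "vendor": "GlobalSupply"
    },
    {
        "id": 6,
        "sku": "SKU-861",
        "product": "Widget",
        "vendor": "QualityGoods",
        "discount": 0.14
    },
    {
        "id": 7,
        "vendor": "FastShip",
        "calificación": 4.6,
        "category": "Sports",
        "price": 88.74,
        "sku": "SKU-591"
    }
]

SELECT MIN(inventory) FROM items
63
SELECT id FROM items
[1, 2, 3, 4, 5, 6, 7]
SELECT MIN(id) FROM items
1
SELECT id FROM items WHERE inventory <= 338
[1, 3, 4]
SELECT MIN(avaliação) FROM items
4.5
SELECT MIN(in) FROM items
False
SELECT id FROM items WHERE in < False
[]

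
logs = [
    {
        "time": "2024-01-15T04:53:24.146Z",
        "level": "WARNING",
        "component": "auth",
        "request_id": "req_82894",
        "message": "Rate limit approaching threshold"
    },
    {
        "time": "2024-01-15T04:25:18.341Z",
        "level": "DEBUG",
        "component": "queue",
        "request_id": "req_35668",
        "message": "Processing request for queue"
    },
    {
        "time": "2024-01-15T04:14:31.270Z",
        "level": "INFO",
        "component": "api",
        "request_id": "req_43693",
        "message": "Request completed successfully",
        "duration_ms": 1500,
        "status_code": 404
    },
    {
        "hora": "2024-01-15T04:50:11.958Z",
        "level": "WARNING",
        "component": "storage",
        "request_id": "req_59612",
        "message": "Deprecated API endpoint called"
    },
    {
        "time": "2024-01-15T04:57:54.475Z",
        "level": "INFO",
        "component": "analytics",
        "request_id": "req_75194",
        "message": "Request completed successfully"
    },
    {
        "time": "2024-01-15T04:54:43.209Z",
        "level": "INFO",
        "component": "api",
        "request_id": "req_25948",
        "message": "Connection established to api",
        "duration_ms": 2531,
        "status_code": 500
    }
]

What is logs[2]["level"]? "INFO"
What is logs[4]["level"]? "INFO"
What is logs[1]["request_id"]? "req_35668"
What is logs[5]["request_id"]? "req_25948"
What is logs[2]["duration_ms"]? 1500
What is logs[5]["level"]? "INFO"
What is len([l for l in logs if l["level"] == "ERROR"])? 0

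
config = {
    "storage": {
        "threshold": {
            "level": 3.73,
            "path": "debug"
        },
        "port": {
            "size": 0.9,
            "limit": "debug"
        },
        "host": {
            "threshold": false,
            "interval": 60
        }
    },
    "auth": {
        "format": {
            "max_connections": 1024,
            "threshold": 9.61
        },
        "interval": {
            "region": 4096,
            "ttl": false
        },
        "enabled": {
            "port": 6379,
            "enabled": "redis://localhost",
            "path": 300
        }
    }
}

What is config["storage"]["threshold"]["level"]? 3.73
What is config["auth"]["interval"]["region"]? 4096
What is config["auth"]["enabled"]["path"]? 300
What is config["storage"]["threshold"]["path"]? "debug"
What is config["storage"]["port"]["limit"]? "debug"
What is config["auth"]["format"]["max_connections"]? 1024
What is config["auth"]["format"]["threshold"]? 9.61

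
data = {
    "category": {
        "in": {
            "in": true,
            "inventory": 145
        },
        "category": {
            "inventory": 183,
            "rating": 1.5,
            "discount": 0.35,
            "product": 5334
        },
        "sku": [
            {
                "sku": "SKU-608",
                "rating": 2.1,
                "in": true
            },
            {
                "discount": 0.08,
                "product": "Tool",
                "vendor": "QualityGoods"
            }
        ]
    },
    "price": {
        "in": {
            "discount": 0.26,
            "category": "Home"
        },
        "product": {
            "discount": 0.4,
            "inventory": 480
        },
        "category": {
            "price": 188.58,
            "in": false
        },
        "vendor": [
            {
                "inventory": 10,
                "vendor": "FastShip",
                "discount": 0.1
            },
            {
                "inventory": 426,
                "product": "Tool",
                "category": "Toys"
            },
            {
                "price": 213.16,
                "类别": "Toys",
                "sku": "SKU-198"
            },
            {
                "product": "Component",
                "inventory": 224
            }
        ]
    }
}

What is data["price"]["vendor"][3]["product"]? "Component"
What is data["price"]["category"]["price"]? 188.58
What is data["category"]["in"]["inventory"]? 145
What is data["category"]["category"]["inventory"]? 183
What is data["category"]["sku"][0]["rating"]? 2.1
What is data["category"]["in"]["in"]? True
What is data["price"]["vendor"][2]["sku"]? "SKU-198"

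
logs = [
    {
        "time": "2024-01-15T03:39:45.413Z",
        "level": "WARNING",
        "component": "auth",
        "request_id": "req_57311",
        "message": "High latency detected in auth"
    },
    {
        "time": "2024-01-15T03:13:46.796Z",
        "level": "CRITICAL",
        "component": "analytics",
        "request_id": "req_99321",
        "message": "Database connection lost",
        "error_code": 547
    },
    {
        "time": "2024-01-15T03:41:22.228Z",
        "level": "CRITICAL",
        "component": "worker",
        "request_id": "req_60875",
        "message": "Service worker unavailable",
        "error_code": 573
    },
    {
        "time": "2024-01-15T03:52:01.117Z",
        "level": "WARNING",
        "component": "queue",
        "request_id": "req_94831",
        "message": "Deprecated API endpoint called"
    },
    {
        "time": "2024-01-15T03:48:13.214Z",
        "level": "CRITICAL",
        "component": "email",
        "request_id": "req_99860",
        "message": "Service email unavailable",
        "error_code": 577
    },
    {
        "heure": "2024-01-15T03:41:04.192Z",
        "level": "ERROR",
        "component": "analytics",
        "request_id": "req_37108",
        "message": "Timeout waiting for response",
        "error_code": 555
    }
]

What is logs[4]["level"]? "CRITICAL"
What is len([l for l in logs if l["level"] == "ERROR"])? 1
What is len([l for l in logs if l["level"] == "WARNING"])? 2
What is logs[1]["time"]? "2024-01-15T03:13:46.796Z"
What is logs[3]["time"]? "2024-01-15T03:52:01.117Z"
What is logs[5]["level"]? "ERROR"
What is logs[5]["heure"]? "2024-01-15T03:41:04.192Z"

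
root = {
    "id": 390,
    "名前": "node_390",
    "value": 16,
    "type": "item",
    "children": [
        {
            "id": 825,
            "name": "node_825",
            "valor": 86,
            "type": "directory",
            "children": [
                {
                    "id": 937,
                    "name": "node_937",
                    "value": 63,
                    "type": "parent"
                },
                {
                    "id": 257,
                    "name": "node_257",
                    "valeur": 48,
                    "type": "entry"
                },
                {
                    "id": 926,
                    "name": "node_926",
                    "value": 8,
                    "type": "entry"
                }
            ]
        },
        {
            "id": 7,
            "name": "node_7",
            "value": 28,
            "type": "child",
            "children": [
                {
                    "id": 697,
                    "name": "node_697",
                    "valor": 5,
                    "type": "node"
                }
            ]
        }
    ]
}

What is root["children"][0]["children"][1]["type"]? "entry"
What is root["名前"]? "node_390"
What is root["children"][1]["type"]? "child"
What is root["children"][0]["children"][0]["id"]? 937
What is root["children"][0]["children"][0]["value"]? 63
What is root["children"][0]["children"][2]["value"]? 8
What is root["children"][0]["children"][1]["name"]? "node_257"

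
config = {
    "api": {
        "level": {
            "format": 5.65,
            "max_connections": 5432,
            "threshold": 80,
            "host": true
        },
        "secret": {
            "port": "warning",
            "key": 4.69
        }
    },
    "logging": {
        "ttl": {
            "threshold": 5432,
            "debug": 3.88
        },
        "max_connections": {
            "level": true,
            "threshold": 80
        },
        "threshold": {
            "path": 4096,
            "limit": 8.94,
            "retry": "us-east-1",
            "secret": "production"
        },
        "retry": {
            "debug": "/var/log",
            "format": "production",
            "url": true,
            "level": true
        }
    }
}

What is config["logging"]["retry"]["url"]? True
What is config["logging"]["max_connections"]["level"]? True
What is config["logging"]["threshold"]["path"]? 4096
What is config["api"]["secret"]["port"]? "warning"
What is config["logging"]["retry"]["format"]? "production"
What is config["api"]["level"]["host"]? True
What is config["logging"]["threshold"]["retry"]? "us-east-1"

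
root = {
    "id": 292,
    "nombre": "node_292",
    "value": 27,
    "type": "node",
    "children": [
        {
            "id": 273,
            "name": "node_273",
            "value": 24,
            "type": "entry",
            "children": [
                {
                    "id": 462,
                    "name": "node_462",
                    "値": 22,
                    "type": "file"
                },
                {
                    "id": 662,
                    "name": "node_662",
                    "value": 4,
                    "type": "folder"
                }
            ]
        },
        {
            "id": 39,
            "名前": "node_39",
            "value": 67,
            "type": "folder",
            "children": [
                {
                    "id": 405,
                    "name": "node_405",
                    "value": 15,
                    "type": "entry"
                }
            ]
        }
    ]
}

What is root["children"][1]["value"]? 67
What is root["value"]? 27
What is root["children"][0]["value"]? 24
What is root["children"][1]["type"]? "folder"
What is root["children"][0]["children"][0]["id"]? 462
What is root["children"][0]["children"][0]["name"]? "node_462"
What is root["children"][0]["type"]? "entry"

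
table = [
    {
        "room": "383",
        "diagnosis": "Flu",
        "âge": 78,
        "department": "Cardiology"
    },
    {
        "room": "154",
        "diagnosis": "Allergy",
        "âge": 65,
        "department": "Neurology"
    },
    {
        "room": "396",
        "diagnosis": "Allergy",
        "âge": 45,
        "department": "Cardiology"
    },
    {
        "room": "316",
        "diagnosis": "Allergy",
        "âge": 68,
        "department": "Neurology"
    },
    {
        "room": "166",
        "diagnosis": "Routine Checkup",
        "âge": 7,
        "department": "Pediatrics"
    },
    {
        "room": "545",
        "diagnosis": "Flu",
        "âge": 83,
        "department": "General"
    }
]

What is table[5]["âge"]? 83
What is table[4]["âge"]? 7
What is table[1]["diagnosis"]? "Allergy"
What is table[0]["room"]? "383"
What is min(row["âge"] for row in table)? 7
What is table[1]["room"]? "154"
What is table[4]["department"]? "Pediatrics"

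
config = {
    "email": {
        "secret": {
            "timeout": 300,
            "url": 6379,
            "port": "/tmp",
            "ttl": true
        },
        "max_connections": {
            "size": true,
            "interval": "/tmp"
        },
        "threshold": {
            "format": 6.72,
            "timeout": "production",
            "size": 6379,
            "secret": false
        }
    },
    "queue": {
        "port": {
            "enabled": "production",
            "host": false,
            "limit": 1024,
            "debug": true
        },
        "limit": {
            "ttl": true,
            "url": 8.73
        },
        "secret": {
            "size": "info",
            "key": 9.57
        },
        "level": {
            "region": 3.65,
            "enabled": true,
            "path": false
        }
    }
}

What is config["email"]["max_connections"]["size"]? True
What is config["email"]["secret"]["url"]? 6379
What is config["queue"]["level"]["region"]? 3.65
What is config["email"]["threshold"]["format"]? 6.72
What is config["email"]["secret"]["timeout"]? 300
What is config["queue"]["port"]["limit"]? 1024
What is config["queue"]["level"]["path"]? False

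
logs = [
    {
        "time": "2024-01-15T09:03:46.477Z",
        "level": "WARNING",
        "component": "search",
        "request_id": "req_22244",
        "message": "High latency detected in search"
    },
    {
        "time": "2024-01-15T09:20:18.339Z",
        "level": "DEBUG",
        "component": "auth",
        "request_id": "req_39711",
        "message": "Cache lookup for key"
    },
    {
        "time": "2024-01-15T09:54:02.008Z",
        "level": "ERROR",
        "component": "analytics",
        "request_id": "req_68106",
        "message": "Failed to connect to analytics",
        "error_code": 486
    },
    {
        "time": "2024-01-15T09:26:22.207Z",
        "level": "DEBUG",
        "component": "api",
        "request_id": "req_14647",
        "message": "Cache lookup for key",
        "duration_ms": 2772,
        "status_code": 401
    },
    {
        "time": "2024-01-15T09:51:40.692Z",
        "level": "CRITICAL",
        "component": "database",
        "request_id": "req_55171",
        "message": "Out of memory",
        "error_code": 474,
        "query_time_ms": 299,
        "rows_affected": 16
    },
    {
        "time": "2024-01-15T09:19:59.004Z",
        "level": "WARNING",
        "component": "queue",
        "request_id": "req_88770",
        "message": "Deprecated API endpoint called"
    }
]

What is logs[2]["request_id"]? "req_68106"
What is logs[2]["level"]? "ERROR"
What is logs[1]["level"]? "DEBUG"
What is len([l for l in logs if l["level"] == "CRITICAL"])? 1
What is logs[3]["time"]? "2024-01-15T09:26:22.207Z"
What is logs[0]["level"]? "WARNING"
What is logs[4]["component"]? "database"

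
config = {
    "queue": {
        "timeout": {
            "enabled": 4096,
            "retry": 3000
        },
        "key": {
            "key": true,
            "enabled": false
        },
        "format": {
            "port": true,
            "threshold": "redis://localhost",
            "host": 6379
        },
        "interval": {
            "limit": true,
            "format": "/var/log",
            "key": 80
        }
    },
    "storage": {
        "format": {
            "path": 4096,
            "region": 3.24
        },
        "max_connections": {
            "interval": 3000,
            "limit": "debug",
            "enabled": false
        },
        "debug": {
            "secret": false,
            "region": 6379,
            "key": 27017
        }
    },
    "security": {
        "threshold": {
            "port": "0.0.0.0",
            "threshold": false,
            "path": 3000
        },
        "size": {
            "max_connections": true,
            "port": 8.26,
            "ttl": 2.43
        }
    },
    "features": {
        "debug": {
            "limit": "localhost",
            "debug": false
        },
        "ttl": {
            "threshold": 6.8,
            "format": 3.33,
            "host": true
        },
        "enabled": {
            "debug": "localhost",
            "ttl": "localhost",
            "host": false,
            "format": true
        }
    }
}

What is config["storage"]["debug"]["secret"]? False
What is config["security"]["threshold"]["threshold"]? False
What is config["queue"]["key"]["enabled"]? False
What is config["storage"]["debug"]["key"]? 27017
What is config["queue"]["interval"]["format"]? "/var/log"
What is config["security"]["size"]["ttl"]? 2.43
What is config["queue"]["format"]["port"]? True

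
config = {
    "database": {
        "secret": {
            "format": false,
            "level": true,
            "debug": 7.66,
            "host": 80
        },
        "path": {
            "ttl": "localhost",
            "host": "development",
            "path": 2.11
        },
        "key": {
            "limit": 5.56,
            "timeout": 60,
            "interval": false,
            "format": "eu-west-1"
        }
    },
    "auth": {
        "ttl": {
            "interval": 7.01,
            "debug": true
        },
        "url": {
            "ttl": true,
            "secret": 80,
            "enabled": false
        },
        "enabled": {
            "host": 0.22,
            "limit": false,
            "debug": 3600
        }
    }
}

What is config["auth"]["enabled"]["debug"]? 3600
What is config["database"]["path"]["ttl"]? "localhost"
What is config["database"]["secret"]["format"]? False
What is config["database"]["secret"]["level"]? True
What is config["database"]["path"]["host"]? "development"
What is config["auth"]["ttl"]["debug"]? True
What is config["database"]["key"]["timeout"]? 60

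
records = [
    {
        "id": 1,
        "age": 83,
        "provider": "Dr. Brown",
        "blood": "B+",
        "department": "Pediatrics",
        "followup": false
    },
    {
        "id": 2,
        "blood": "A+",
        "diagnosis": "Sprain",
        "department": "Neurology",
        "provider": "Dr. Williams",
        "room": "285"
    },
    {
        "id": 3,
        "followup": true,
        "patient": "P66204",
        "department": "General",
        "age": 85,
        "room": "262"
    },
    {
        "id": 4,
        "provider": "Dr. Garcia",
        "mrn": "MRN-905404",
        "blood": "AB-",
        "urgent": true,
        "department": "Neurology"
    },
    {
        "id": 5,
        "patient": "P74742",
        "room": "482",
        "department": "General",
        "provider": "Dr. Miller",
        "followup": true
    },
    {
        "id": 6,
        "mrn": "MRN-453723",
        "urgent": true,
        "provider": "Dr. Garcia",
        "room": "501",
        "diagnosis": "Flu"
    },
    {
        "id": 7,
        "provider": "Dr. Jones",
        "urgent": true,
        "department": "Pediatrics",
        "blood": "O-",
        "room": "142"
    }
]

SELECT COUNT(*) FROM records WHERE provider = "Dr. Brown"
1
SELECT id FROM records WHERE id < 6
[1, 2, 3, 4, 5]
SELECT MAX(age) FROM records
85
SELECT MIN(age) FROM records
83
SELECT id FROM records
[1, 2, 3, 4, 5, 6, 7]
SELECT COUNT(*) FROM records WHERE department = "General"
2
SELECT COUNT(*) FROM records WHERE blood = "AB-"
1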